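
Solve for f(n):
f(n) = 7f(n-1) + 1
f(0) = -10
First-order linear non-homogeneous.
Homogeneous solution: f_h(n) = A·(7)^n.
Try constant particular solution f_p = K: K = 7K + 1 ⇒ K = - \frac{1}{6}.
General: f(n) = A·(7)^n - \frac{1}{6}.
Apply f(0) = -10: A - \frac{1}{6} = -10 ⇒ A = - \frac{59}{6}.
So f(n) = - \frac{59 \cdot 7^{n}}{6} - \frac{1}{6}.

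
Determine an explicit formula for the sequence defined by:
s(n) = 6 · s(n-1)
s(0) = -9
Pure geometric recurrence with ratio 6.
By induction s(n) = s(0) · (6)^n = - 9 \cdot 6^{n}.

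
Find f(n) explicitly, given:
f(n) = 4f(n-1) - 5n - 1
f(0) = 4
First-order linear with linear forcing.
Homogeneous solution: f_h(n) = A·(4)^n.
Try particular f_p(n) = pn + q. Substituting:
  pn + q = 4(p(n-1) + q) - 5n - 1.
Matching the n-coefficient: p = 4p - 5 ⇒ p = \frac{5}{3}.
Matching constants: q = -4p + 4q - 1 ⇒ q = \frac{23}{9}.
General: f(n) = A·(4)^n + \frac{5 n}{3} + \frac{23}{9}.
Apply f(0) = 4: A + \frac{23}{9} = 4 ⇒ A = \frac{13}{9}.
So f(n) = \frac{13 \cdot 4^{n}}{9} + \frac{5 n}{3} + \frac{23}{9}.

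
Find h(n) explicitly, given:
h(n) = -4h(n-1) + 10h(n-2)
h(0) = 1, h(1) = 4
Characteristic equation: x² + 4x - 10 = 0.
Discriminant Δ = (-4)² + 4·(10) = 56.
Roots r₁,₂ = (-4 ± √56)/2, so r₁ = -2 + \sqrt{14}, r₂ = - \sqrt{14} - 2.
General solution: h(n) = A·r₁^n + B·r₂^n.
From the initial conditions, A + B = 1 and r₁A + r₂B = 4.
Since r₁ - r₂ = √56: A = (4 - (1)r₂)/√56 = \frac{1}{2} + \frac{3 \sqrt{14}}{14}, and B = 1 - A = \frac{1}{2} - \frac{3 \sqrt{14}}{14}.
So h(n) = \left(\frac{1}{2} + \frac{3 \sqrt{14}}{14}\right)\left(-2 + \sqrt{14}\right)^n + \left(\frac{1}{2} - \frac{3 \sqrt{14}}{14}\right)\left(- \sqrt{14} - 2\right)^n.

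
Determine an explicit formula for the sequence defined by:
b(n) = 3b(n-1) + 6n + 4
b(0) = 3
First-order linear with linear forcing.
Homogeneous solution: b_h(n) = A·(3)^n.
Try particular b_p(n) = pn + q. Substituting:
  pn + q = 3(p(n-1) + q) + 6n + 4.
Matching the n-coefficient: p = 3p + 6 ⇒ p = -3.
Matching constants: q = -3p + 3q + 4 ⇒ q = - \frac{13}{2}.
General: b(n) = A·(3)^n - 3 n - \frac{13}{2}.
Apply b(0) = 3: A - \frac{13}{2} = 3 ⇒ A = \frac{19}{2}.
So b(n) = \frac{19 \cdot 3^{n}}{2} - 3 n - \frac{13}{2}.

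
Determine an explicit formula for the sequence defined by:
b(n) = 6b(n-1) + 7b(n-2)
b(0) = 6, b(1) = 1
Characteristic equation: x² - 6x - 7 = 0, which factors as (x - (-1))(x - (7)) = 0.
Roots r₁ = -1, r₂ = 7 (distinct).
General solution: b(n) = A·(-1)^n + B·(7)^n.
From b(0) = 6: A + B = 6.
From b(1) = 1: -A + 7B = 1.
Solving: A = \frac{41}{8}, B = \frac{7}{8}.
So b(n) = \frac{41 \left(-1\right)^{n}}{8} + \frac{7 \cdot 7^{n}}{8}.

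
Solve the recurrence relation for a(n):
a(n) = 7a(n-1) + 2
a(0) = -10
First-order linear non-homogeneous.
Homogeneous solution: a_h(n) = A·(7)^n.
Try constant particular solution a_p = K: K = 7K + 2 ⇒ K = - \frac{1}{3}.
General: a(n) = A·(7)^n - \frac{1}{3}.
Apply a(0) = -10: A - \frac{1}{3} = -10 ⇒ A = - \frac{29}{3}.
So a(n) = - \frac{29 \cdot 7^{n}}{3} - \frac{1}{3}.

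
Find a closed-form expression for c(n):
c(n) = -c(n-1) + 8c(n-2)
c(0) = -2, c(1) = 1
Characteristic equation: x² + x - 8 = 0.
Discriminant Δ = (-1)² + 4·(8) = 33.
Roots r₁,₂ = (-1 ± √33)/2, so r₁ = - \frac{1}{2} + \frac{\sqrt{33}}{2}, r₂ = - \frac{\sqrt{33}}{2} - \frac{1}{2}.
General solution: c(n) = A·r₁^n + B·r₂^n.
From the initial conditions, A + B = -2 and r₁A + r₂B = 1.
Since r₁ - r₂ = √33: A = (1 - (-2)r₂)/√33 = -1, and B = -2 - A = -1.
So c(n) = \left(-1\right)\left(- \frac{1}{2} + \frac{\sqrt{33}}{2}\right)^n + \left(-1\right)\left(- \frac{\sqrt{33}}{2} - \frac{1}{2}\right)^n.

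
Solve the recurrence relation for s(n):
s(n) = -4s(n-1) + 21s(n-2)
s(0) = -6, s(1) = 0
Characteristic equation: x² + 4x - 21 = 0, which factors as (x - (-7))(x - (3)) = 0.
Roots r₁ = -7, r₂ = 3 (distinct).
General solution: s(n) = A·(-7)^n + B·(3)^n.
From s(0) = -6: A + B = -6.
From s(1) = 0: -7A + 3B = 0.
Solving: A = - \frac{9}{5}, B = - \frac{21}{5}.
So s(n) = - \frac{9 \left(-7\right)^{n}}{5} - \frac{21 \cdot 3^{n}}{5}.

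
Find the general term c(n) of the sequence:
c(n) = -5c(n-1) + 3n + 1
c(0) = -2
First-order linear with linear forcing.
Homogeneous solution: c_h(n) = A·(-5)^n.
Try particular c_p(n) = pn + q. Substituting:
  pn + q = -5(p(n-1) + q) + 3n + 1.
Matching the n-coefficient: p = -5p + 3 ⇒ p = \frac{1}{2}.
Matching constants: q = 5p - 5q + 1 ⇒ q = \frac{7}{12}.
General: c(n) = A·(-5)^n + \frac{n}{2} + \frac{7}{12}.
Apply c(0) = -2: A + \frac{7}{12} = -2 ⇒ A = - \frac{31}{12}.
So c(n) = - \frac{31 \left(-5\right)^{n}}{12} + \frac{n}{2} + \frac{7}{12}.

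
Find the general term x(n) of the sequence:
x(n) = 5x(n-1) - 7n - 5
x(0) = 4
First-order linear with linear forcing.
Homogeneous solution: x_h(n) = A·(5)^n.
Try particular x_p(n) = pn + q. Substituting:
  pn + q = 5(p(n-1) + q) - 7n - 5.
Matching the n-coefficient: p = 5p - 7 ⇒ p = \frac{7}{4}.
Matching constants: q = -5p + 5q - 5 ⇒ q = \frac{55}{16}.
General: x(n) = A·(5)^n + \frac{7 n}{4} + \frac{55}{16}.
Apply x(0) = 4: A + \frac{55}{16} = 4 ⇒ A = \frac{9}{16}.
So x(n) = \frac{9 \cdot 5^{n}}{16} + \frac{7 n}{4} + \frac{55}{16}.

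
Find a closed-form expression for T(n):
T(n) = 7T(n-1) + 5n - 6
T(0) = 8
First-order linear with linear forcing.
Homogeneous solution: T_h(n) = A·(7)^n.
Try particular T_p(n) = pn + q. Substituting:
  pn + q = 7(p(n-1) + q) + 5n - 6.
Matching the n-coefficient: p = 7p + 5 ⇒ p = - \frac{5}{6}.
Matching constants: q = -7p + 7q - 6 ⇒ q = \frac{1}{36}.
General: T(n) = A·(7)^n - \frac{5 n}{6} + \frac{1}{36}.
Apply T(0) = 8: A + \frac{1}{36} = 8 ⇒ A = \frac{287}{36}.
So T(n) = \frac{287 \cdot 7^{n}}{36} - \frac{5 n}{6} + \frac{1}{36}.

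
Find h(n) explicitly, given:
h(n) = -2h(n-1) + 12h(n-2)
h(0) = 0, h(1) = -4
Characteristic equation: x² + 2x - 12 = 0.
Discriminant Δ = (-2)² + 4·(12) = 52.
Roots r₁,₂ = (-2 ± √52)/2, so r₁ = -1 + \sqrt{13}, r₂ = - \sqrt{13} - 1.
General solution: h(n) = A·r₁^n + B·r₂^n.
From the initial conditions, A + B = 0 and r₁A + r₂B = -4.
Since r₁ - r₂ = √52: A = (-4 - (0)r₂)/√52 = - \frac{2 \sqrt{13}}{13}, and B = 0 - A = \frac{2 \sqrt{13}}{13}.
So h(n) = \left(- \frac{2 \sqrt{13}}{13}\right)\left(-1 + \sqrt{13}\right)^n + \left(\frac{2 \sqrt{13}}{13}\right)\left(- \sqrt{13} - 1\right)^n.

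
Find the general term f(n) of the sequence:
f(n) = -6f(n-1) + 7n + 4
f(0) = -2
First-order linear with linear forcing.
Homogeneous solution: f_h(n) = A·(-6)^n.
Try particular f_p(n) = pn + q. Substituting:
  pn + q = -6(p(n-1) + q) + 7n + 4.
Matching the n-coefficient: p = -6p + 7 ⇒ p = 1.
Matching constants: q = 6p - 6q + 4 ⇒ q = \frac{10}{7}.
General: f(n) = A·(-6)^n + n + \frac{10}{7}.
Apply f(0) = -2: A + \frac{10}{7} = -2 ⇒ A = - \frac{24}{7}.
So f(n) = - \frac{24 \left(-6\right)^{n}}{7} + n + \frac{10}{7}.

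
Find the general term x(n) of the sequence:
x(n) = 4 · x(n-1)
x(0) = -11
Pure geometric recurrence with ratio 4.
By induction x(n) = x(0) · (4)^n = - 11 \cdot 4^{n}.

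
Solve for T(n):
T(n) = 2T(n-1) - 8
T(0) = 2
First-order linear non-homogeneous.
Homogeneous solution: T_h(n) = A·(2)^n.
Try constant particular solution T_p = K: K = 2K - 8 ⇒ K = 8.
General: T(n) = A·(2)^n + 8.
Apply T(0) = 2: A + 8 = 2 ⇒ A = -6.
So T(n) = 8 - 6 \cdot 2^{n}.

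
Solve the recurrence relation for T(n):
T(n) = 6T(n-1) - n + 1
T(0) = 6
First-order linear with linear forcing.
Homogeneous solution: T_h(n) = A·(6)^n.
Try particular T_p(n) = pn + q. Substituting:
  pn + q = 6(p(n-1) + q) - n + 1.
Matching the n-coefficient: p = 6p - 1 ⇒ p = \frac{1}{5}.
Matching constants: q = -6p + 6q + 1 ⇒ q = \frac{1}{25}.
General: T(n) = A·(6)^n + \frac{n}{5} + \frac{1}{25}.
Apply T(0) = 6: A + \frac{1}{25} = 6 ⇒ A = \frac{149}{25}.
So T(n) = \frac{149 \cdot 6^{n}}{25} + \frac{n}{5} + \frac{1}{25}.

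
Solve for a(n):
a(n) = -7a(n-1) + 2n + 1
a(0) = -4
First-order linear with linear forcing.
Homogeneous solution: a_h(n) = A·(-7)^n.
Try particular a_p(n) = pn + q. Substituting:
  pn + q = -7(p(n-1) + q) + 2n + 1.
Matching the n-coefficient: p = -7p + 2 ⇒ p = \frac{1}{4}.
Matching constants: q = 7p - 7q + 1 ⇒ q = \frac{11}{32}.
General: a(n) = A·(-7)^n + \frac{n}{4} + \frac{11}{32}.
Apply a(0) = -4: A + \frac{11}{32} = -4 ⇒ A = - \frac{139}{32}.
So a(n) = - \frac{139 \left(-7\right)^{n}}{32} + \frac{n}{4} + \frac{11}{32}.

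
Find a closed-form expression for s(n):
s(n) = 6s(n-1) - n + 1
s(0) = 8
First-order linear with linear forcing.
Homogeneous solution: s_h(n) = A·(6)^n.
Try particular s_p(n) = pn + q. Substituting:
  pn + q = 6(p(n-1) + q) - n + 1.
Matching the n-coefficient: p = 6p - 1 ⇒ p = \frac{1}{5}.
Matching constants: q = -6p + 6q + 1 ⇒ q = \frac{1}{25}.
General: s(n) = A·(6)^n + \frac{n}{5} + \frac{1}{25}.
Apply s(0) = 8: A + \frac{1}{25} = 8 ⇒ A = \frac{199}{25}.
So s(n) = \frac{199 \cdot 6^{n}}{25} + \frac{n}{5} + \frac{1}{25}.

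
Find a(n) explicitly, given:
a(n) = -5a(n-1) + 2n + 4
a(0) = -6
First-order linear with linear forcing.
Homogeneous solution: a_h(n) = A·(-5)^n.
Try particular a_p(n) = pn + q. Substituting:
  pn + q = -5(p(n-1) + q) + 2n + 4.
Matching the n-coefficient: p = -5p + 2 ⇒ p = \frac{1}{3}.
Matching constants: q = 5p - 5q + 4 ⇒ q = \frac{17}{18}.
General: a(n) = A·(-5)^n + \frac{n}{3} + \frac{17}{18}.
Apply a(0) = -6: A + \frac{17}{18} = -6 ⇒ A = - \frac{125}{18}.
So a(n) = - \frac{125 \left(-5\right)^{n}}{18} + \frac{n}{3} + \frac{17}{18}.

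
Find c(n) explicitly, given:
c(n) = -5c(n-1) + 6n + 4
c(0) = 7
First-order linear with linear forcing.
Homogeneous solution: c_h(n) = A·(-5)^n.
Try particular c_p(n) = pn + q. Substituting:
  pn + q = -5(p(n-1) + q) + 6n + 4.
Matching the n-coefficient: p = -5p + 6 ⇒ p = 1.
Matching constants: q = 5p - 5q + 4 ⇒ q = \frac{3}{2}.
General: c(n) = A·(-5)^n + n + \frac{3}{2}.
Apply c(0) = 7: A + \frac{3}{2} = 7 ⇒ A = \frac{11}{2}.
So c(n) = \frac{11 \left(-5\right)^{n}}{2} + n + \frac{3}{2}.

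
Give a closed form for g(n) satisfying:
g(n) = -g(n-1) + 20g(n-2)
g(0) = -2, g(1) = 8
Characteristic equation: x² + x - 20 = 0, which factors as (x - (-5))(x - (4)) = 0.
Roots r₁ = -5, r₂ = 4 (distinct).
General solution: g(n) = A·(-5)^n + B·(4)^n.
From g(0) = -2: A + B = -2.
From g(1) = 8: -5A + 4B = 8.
Solving: A = - \frac{16}{9}, B = - \frac{2}{9}.
So g(n) = - \frac{16 \left(-5\right)^{n}}{9} - \frac{2 \cdot 4^{n}}{9}.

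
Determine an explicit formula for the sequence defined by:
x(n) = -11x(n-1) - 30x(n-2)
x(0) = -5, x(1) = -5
Characteristic equation: x² + 11x + 30 = 0, which factors as (x - (-5))(x - (-6)) = 0.
Roots r₁ = -5, r₂ = -6 (distinct).
General solution: x(n) = A·(-5)^n + B·(-6)^n.
From x(0) = -5: A + B = -5.
From x(1) = -5: -5A - 6B = -5.
Solving: A = -35, B = 30.
So x(n) = - 35 \left(-5\right)^{n} + 30 \left(-6\right)^{n}.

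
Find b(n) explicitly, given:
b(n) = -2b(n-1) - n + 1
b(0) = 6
First-order linear with linear forcing.
Homogeneous solution: b_h(n) = A·(-2)^n.
Try particular b_p(n) = pn + q. Substituting:
  pn + q = -2(p(n-1) + q) - n + 1.
Matching the n-coefficient: p = -2p - 1 ⇒ p = - \frac{1}{3}.
Matching constants: q = 2p - 2q + 1 ⇒ q = \frac{1}{9}.
General: b(n) = A·(-2)^n - \frac{n}{3} + \frac{1}{9}.
Apply b(0) = 6: A + \frac{1}{9} = 6 ⇒ A = \frac{53}{9}.
So b(n) = \frac{53 \left(-2\right)^{n}}{9} - \frac{n}{3} + \frac{1}{9}.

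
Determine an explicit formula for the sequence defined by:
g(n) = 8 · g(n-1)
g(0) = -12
Pure geometric recurrence with ratio 8.
By induction g(n) = g(0) · (8)^n = - 12 \cdot 8^{n}.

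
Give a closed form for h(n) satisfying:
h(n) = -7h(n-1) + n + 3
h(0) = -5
First-order linear with linear forcing.
Homogeneous solution: h_h(n) = A·(-7)^n.
Try particular h_p(n) = pn + q. Substituting:
  pn + q = -7(p(n-1) + q) + n + 3.
Matching the n-coefficient: p = -7p + 1 ⇒ p = \frac{1}{8}.
Matching constants: q = 7p - 7q + 3 ⇒ q = \frac{31}{64}.
General: h(n) = A·(-7)^n + \frac{n}{8} + \frac{31}{64}.
Apply h(0) = -5: A + \frac{31}{64} = -5 ⇒ A = - \frac{351}{64}.
So h(n) = - \frac{351 \left(-7\right)^{n}}{64} + \frac{n}{8} + \frac{31}{64}.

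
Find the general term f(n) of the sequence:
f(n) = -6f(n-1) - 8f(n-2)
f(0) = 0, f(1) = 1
Characteristic equation: x² + 6x + 8 = 0, which factors as (x - (-2))(x - (-4)) = 0.
Roots r₁ = -2, r₂ = -4 (distinct).
General solution: f(n) = A·(-2)^n + B·(-4)^n.
From f(0) = 0: A + B = 0.
From f(1) = 1: -2A - 4B = 1.
Solving: A = \frac{1}{2}, B = - \frac{1}{2}.
So f(n) = \frac{\left(-2\right)^{n}}{2} - \frac{\left(-4\right)^{n}}{2}.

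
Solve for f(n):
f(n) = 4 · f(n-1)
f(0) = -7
Pure geometric recurrence with ratio 4.
By induction f(n) = f(0) · (4)^n = - 7 \cdot 4^{n}.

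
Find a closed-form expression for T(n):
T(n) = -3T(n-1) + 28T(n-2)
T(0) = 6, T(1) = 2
Characteristic equation: x² + 3x - 28 = 0, which factors as (x - (-7))(x - (4)) = 0.
Roots r₁ = -7, r₂ = 4 (distinct).
General solution: T(n) = A·(-7)^n + B·(4)^n.
From T(0) = 6: A + B = 6.
From T(1) = 2: -7A + 4B = 2.
Solving: A = 2, B = 4.
So T(n) = 2 \left(-7\right)^{n} + 4 \cdot 4^{n}.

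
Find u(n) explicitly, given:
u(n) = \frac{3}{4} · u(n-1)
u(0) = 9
Pure geometric recurrence with ratio \frac{3}{4}.
By induction u(n) = u(0) · (\frac{3}{4})^n = 9 \left(\frac{3}{4}\right)^{n}.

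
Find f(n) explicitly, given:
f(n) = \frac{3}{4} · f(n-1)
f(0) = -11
Pure geometric recurrence with ratio \frac{3}{4}.
By induction f(n) = f(0) · (\frac{3}{4})^n = - 11 \left(\frac{3}{4}\right)^{n}.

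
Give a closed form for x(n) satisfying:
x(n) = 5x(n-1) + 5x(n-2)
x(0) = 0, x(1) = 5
Characteristic equation: x² - 5x - 5 = 0.
Discriminant Δ = (5)² + 4·(5) = 45.
Roots r₁,₂ = (5 ± √45)/2, so r₁ = \frac{5}{2} + \frac{3 \sqrt{5}}{2}, r₂ = \frac{5}{2} - \frac{3 \sqrt{5}}{2}.
General solution: x(n) = A·r₁^n + B·r₂^n.
From the initial conditions, A + B = 0 and r₁A + r₂B = 5.
Since r₁ - r₂ = √45: A = (5 - (0)r₂)/√45 = \frac{\sqrt{5}}{3}, and B = 0 - A = - \frac{\sqrt{5}}{3}.
So x(n) = \left(\frac{\sqrt{5}}{3}\right)\left(\frac{5}{2} + \frac{3 \sqrt{5}}{2}\right)^n + \left(- \frac{\sqrt{5}}{3}\right)\left(\frac{5}{2} - \frac{3 \sqrt{5}}{2}\right)^n.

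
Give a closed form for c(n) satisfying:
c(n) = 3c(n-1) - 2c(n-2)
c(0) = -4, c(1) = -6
Characteristic equation: x² - 3x + 2 = 0, which factors as (x - (1))(x - (2)) = 0.
Roots r₁ = 1, r₂ = 2 (distinct).
General solution: c(n) = A·(1)^n + B·(2)^n.
From c(0) = -4: A + B = -4.
From c(1) = -6: A + 2B = -6.
Solving: A = -2, B = -2.
So c(n) = - 2 \cdot 2^{n} - 2.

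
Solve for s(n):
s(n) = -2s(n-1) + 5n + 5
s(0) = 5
First-order linear with linear forcing.
Homogeneous solution: s_h(n) = A·(-2)^n.
Try particular s_p(n) = pn + q. Substituting:
  pn + q = -2(p(n-1) + q) + 5n + 5.
Matching the n-coefficient: p = -2p + 5 ⇒ p = \frac{5}{3}.
Matching constants: q = 2p - 2q + 5 ⇒ q = \frac{25}{9}.
General: s(n) = A·(-2)^n + \frac{5 n}{3} + \frac{25}{9}.
Apply s(0) = 5: A + \frac{25}{9} = 5 ⇒ A = \frac{20}{9}.
So s(n) = \frac{20 \left(-2\right)^{n}}{9} + \frac{5 n}{3} + \frac{25}{9}.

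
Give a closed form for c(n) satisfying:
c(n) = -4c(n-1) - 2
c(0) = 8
First-order linear non-homogeneous.
Homogeneous solution: c_h(n) = A·(-4)^n.
Try constant particular solution c_p = K: K = -4K - 2 ⇒ K = - \frac{2}{5}.
General: c(n) = A·(-4)^n - \frac{2}{5}.
Apply c(0) = 8: A - \frac{2}{5} = 8 ⇒ A = \frac{42}{5}.
So c(n) = \frac{42 \left(-4\right)^{n}}{5} - \frac{2}{5}.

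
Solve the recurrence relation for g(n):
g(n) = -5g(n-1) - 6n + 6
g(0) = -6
First-order linear with linear forcing.
Homogeneous solution: g_h(n) = A·(-5)^n.
Try particular g_p(n) = pn + q. Substituting:
  pn + q = -5(p(n-1) + q) - 6n + 6.
Matching the n-coefficient: p = -5p - 6 ⇒ p = -1.
Matching constants: q = 5p - 5q + 6 ⇒ q = \frac{1}{6}.
General: g(n) = A·(-5)^n - n + \frac{1}{6}.
Apply g(0) = -6: A + \frac{1}{6} = -6 ⇒ A = - \frac{37}{6}.
So g(n) = - \frac{37 \left(-5\right)^{n}}{6} - n + \frac{1}{6}.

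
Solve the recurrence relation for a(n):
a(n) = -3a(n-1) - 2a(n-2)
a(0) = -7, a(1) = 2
Characteristic equation: x² + 3x + 2 = 0, which factors as (x - (-2))(x - (-1)) = 0.
Roots r₁ = -2, r₂ = -1 (distinct).
General solution: a(n) = A·(-2)^n + B·(-1)^n.
From a(0) = -7: A + B = -7.
From a(1) = 2: -2A - B = 2.
Solving: A = 5, B = -12.
So a(n) = - 12 \left(-1\right)^{n} + 5 \left(-2\right)^{n}.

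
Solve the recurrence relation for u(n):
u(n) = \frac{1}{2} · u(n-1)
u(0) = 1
Pure geometric recurrence with ratio \frac{1}{2}.
By induction u(n) = u(0) · (\frac{1}{2})^n = \left(\frac{1}{2}\right)^{n}.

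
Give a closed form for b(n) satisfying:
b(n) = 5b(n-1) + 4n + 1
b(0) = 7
First-order linear with linear forcing.
Homogeneous solution: b_h(n) = A·(5)^n.
Try particular b_p(n) = pn + q. Substituting:
  pn + q = 5(p(n-1) + q) + 4n + 1.
Matching the n-coefficient: p = 5p + 4 ⇒ p = -1.
Matching constants: q = -5p + 5q + 1 ⇒ q = - \frac{3}{2}.
General: b(n) = A·(5)^n - n - \frac{3}{2}.
Apply b(0) = 7: A - \frac{3}{2} = 7 ⇒ A = \frac{17}{2}.
So b(n) = \frac{17 \cdot 5^{n}}{2} - n - \frac{3}{2}.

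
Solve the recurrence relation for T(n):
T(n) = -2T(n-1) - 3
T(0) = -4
First-order linear non-homogeneous.
Homogeneous solution: T_h(n) = A·(-2)^n.
Try constant particular solution T_p = K: K = -2K - 3 ⇒ K = -1.
General: T(n) = A·(-2)^n - 1.
Apply T(0) = -4: A - 1 = -4 ⇒ A = -3.
So T(n) = - 3 \left(-2\right)^{n} - 1.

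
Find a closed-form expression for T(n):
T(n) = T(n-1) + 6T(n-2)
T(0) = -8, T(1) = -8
Characteristic equation: x² - x - 6 = 0, which factors as (x - (3))(x - (-2)) = 0.
Roots r₁ = 3, r₂ = -2 (distinct).
General solution: T(n) = A·(3)^n + B·(-2)^n.
From T(0) = -8: A + B = -8.
From T(1) = -8: 3A - 2B = -8.
Solving: A = - \frac{24}{5}, B = - \frac{16}{5}.
So T(n) = - \frac{16 \left(-2\right)^{n}}{5} - \frac{24 \cdot 3^{n}}{5}.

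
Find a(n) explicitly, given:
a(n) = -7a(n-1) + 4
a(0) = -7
First-order linear non-homogeneous.
Homogeneous solution: a_h(n) = A·(-7)^n.
Try constant particular solution a_p = K: K = -7K + 4 ⇒ K = \frac{1}{2}.
General: a(n) = A·(-7)^n + \frac{1}{2}.
Apply a(0) = -7: A + \frac{1}{2} = -7 ⇒ A = - \frac{15}{2}.
So a(n) = \frac{1}{2} - \frac{15 \left(-7\right)^{n}}{2}.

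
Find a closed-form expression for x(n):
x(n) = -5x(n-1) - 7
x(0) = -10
First-order linear non-homogeneous.
Homogeneous solution: x_h(n) = A·(-5)^n.
Try constant particular solution x_p = K: K = -5K - 7 ⇒ K = - \frac{7}{6}.
General: x(n) = A·(-5)^n - \frac{7}{6}.
Apply x(0) = -10: A - \frac{7}{6} = -10 ⇒ A = - \frac{53}{6}.
So x(n) = - \frac{53 \left(-5\right)^{n}}{6} - \frac{7}{6}.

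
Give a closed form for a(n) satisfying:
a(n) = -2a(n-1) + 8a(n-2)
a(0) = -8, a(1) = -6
Characteristic equation: x² + 2x - 8 = 0, which factors as (x - (-4))(x - (2)) = 0.
Roots r₁ = -4, r₂ = 2 (distinct).
General solution: a(n) = A·(-4)^n + B·(2)^n.
From a(0) = -8: A + B = -8.
From a(1) = -6: -4A + 2B = -6.
Solving: A = - \frac{5}{3}, B = - \frac{19}{3}.
So a(n) = - \frac{5 \left(-4\right)^{n}}{3} - \frac{19 \cdot 2^{n}}{3}.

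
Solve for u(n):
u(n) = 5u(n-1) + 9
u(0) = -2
First-order linear non-homogeneous.
Homogeneous solution: u_h(n) = A·(5)^n.
Try constant particular solution u_p = K: K = 5K + 9 ⇒ K = - \frac{9}{4}.
General: u(n) = A·(5)^n - \frac{9}{4}.
Apply u(0) = -2: A - \frac{9}{4} = -2 ⇒ A = \frac{1}{4}.
So u(n) = \frac{5^{n}}{4} - \frac{9}{4}.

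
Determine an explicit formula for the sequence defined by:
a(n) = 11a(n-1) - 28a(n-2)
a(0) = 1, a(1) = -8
Characteristic equation: x² - 11x + 28 = 0, which factors as (x - (7))(x - (4)) = 0.
Roots r₁ = 7, r₂ = 4 (distinct).
General solution: a(n) = A·(7)^n + B·(4)^n.
From a(0) = 1: A + B = 1.
From a(1) = -8: 7A + 4B = -8.
Solving: A = -4, B = 5.
So a(n) = 5 \cdot 4^{n} - 4 \cdot 7^{n}.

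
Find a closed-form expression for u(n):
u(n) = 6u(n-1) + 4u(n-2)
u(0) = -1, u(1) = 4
Characteristic equation: x² - 6x - 4 = 0.
Discriminant Δ = (6)² + 4·(4) = 52.
Roots r₁,₂ = (6 ± √52)/2, so r₁ = 3 + \sqrt{13}, r₂ = 3 - \sqrt{13}.
General solution: u(n) = A·r₁^n + B·r₂^n.
From the initial conditions, A + B = -1 and r₁A + r₂B = 4.
Since r₁ - r₂ = √52: A = (4 - (-1)r₂)/√52 = - \frac{1}{2} + \frac{7 \sqrt{13}}{26}, and B = -1 - A = - \frac{7 \sqrt{13}}{26} - \frac{1}{2}.
So u(n) = \left(- \frac{1}{2} + \frac{7 \sqrt{13}}{26}\right)\left(3 + \sqrt{13}\right)^n + \left(- \frac{7 \sqrt{13}}{26} - \frac{1}{2}\right)\left(3 - \sqrt{13}\right)^n.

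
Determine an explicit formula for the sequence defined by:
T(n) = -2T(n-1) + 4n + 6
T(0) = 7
First-order linear with linear forcing.
Homogeneous solution: T_h(n) = A·(-2)^n.
Try particular T_p(n) = pn + q. Substituting:
  pn + q = -2(p(n-1) + q) + 4n + 6.
Matching the n-coefficient: p = -2p + 4 ⇒ p = \frac{4}{3}.
Matching constants: q = 2p - 2q + 6 ⇒ q = \frac{26}{9}.
General: T(n) = A·(-2)^n + \frac{4 n}{3} + \frac{26}{9}.
Apply T(0) = 7: A + \frac{26}{9} = 7 ⇒ A = \frac{37}{9}.
So T(n) = \frac{37 \left(-2\right)^{n}}{9} + \frac{4 n}{3} + \frac{26}{9}.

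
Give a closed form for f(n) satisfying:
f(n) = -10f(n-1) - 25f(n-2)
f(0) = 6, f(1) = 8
Characteristic equation: x² + 10x + 25 = 0, which is (x - (-5))².
Repeated root r = -5.
General solution: f(n) = (A + Bn)·(-5)^n.
From f(0) = 6: A = 6.
From f(1) = 8: (A + B)·(-5) = 8 ⇒ B = - \frac{38}{5}.
So f(n) = \left(6 - \frac{38 n}{5}\right) \cdot (-5)^n.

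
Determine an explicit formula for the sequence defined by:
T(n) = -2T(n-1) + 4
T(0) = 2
First-order linear non-homogeneous.
Homogeneous solution: T_h(n) = A·(-2)^n.
Try constant particular solution T_p = K: K = -2K + 4 ⇒ K = \frac{4}{3}.
General: T(n) = A·(-2)^n + \frac{4}{3}.
Apply T(0) = 2: A + \frac{4}{3} = 2 ⇒ A = \frac{2}{3}.
So T(n) = \frac{2 \left(-2\right)^{n}}{3} + \frac{4}{3}.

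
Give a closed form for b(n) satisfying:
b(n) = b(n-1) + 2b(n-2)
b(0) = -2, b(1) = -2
Characteristic equation: x² - x - 2 = 0, which factors as (x - (2))(x - (-1)) = 0.
Roots r₁ = 2, r₂ = -1 (distinct).
General solution: b(n) = A·(2)^n + B·(-1)^n.
From b(0) = -2: A + B = -2.
From b(1) = -2: 2A - B = -2.
Solving: A = - \frac{4}{3}, B = - \frac{2}{3}.
So b(n) = - \frac{2 \left(-1\right)^{n}}{3} - \frac{4 \cdot 2^{n}}{3}.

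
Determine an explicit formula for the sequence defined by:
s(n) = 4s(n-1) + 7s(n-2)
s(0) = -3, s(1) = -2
Characteristic equation: x² - 4x - 7 = 0.
Discriminant Δ = (4)² + 4·(7) = 44.
Roots r₁,₂ = (4 ± √44)/2, so r₁ = 2 + \sqrt{11}, r₂ = 2 - \sqrt{11}.
General solution: s(n) = A·r₁^n + B·r₂^n.
From the initial conditions, A + B = -3 and r₁A + r₂B = -2.
Since r₁ - r₂ = √44: A = (-2 - (-3)r₂)/√44 = - \frac{3}{2} + \frac{2 \sqrt{11}}{11}, and B = -3 - A = - \frac{3}{2} - \frac{2 \sqrt{11}}{11}.
So s(n) = \left(- \frac{3}{2} + \frac{2 \sqrt{11}}{11}\right)\left(2 + \sqrt{11}\right)^n + \left(- \frac{3}{2} - \frac{2 \sqrt{11}}{11}\right)\left(2 - \sqrt{11}\right)^n.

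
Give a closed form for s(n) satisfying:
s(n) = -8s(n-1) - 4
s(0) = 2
First-order linear non-homogeneous.
Homogeneous solution: s_h(n) = A·(-8)^n.
Try constant particular solution s_p = K: K = -8K - 4 ⇒ K = - \frac{4}{9}.
General: s(n) = A·(-8)^n - \frac{4}{9}.
Apply s(0) = 2: A - \frac{4}{9} = 2 ⇒ A = \frac{22}{9}.
So s(n) = \frac{22 \left(-8\right)^{n}}{9} - \frac{4}{9}.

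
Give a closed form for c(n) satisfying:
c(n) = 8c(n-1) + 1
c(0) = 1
First-order linear non-homogeneous.
Homogeneous solution: c_h(n) = A·(8)^n.
Try constant particular solution c_p = K: K = 8K + 1 ⇒ K = - \frac{1}{7}.
General: c(n) = A·(8)^n - \frac{1}{7}.
Apply c(0) = 1: A - \frac{1}{7} = 1 ⇒ A = \frac{8}{7}.
So c(n) = \frac{8 \cdot 8^{n}}{7} - \frac{1}{7}.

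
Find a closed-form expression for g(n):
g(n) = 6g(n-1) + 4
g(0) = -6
First-order linear non-homogeneous.
Homogeneous solution: g_h(n) = A·(6)^n.
Try constant particular solution g_p = K: K = 6K + 4 ⇒ K = - \frac{4}{5}.
General: g(n) = A·(6)^n - \frac{4}{5}.
Apply g(0) = -6: A - \frac{4}{5} = -6 ⇒ A = - \frac{26}{5}.
So g(n) = - \frac{26 \cdot 6^{n}}{5} - \frac{4}{5}.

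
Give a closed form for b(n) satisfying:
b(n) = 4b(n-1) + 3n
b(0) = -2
First-order linear with linear forcing.
Homogeneous solution: b_h(n) = A·(4)^n.
Try particular b_p(n) = pn + q. Substituting:
  pn + q = 4(p(n-1) + q) + 3n.
Matching the n-coefficient: p = 4p + 3 ⇒ p = -1.
Matching constants: q = -4p + 4q ⇒ q = - \frac{4}{3}.
General: b(n) = A·(4)^n - n - \frac{4}{3}.
Apply b(0) = -2: A - \frac{4}{3} = -2 ⇒ A = - \frac{2}{3}.
So b(n) = - \frac{2 \cdot 4^{n}}{3} - n - \frac{4}{3}.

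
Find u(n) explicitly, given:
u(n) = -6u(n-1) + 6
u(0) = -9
First-order linear non-homogeneous.
Homogeneous solution: u_h(n) = A·(-6)^n.
Try constant particular solution u_p = K: K = -6K + 6 ⇒ K = \frac{6}{7}.
General: u(n) = A·(-6)^n + \frac{6}{7}.
Apply u(0) = -9: A + \frac{6}{7} = -9 ⇒ A = - \frac{69}{7}.
So u(n) = \frac{6}{7} - \frac{69 \left(-6\right)^{n}}{7}.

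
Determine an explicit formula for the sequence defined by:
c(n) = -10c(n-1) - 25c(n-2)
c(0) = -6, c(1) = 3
Characteristic equation: x² + 10x + 25 = 0, which is (x - (-5))².
Repeated root r = -5.
General solution: c(n) = (A + Bn)·(-5)^n.
From c(0) = -6: A = -6.
From c(1) = 3: (A + B)·(-5) = 3 ⇒ B = \frac{27}{5}.
So c(n) = \left(\frac{27 n}{5} - 6\right) \cdot (-5)^n.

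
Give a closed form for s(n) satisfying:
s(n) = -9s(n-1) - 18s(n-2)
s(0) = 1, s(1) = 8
Characteristic equation: x² + 9x + 18 = 0, which factors as (x - (-3))(x - (-6)) = 0.
Roots r₁ = -3, r₂ = -6 (distinct).
General solution: s(n) = A·(-3)^n + B·(-6)^n.
From s(0) = 1: A + B = 1.
From s(1) = 8: -3A - 6B = 8.
Solving: A = \frac{14}{3}, B = - \frac{11}{3}.
So s(n) = \frac{14 \left(-3\right)^{n}}{3} - \frac{11 \left(-6\right)^{n}}{3}.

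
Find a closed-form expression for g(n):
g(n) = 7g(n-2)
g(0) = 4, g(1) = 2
Characteristic equation: x² - 7 = 0.
Discriminant Δ = (0)² + 4·(7) = 28.
Roots r₁,₂ = (0 ± √28)/2, so r₁ = \sqrt{7}, r₂ = - \sqrt{7}.
General solution: g(n) = A·r₁^n + B·r₂^n.
From the initial conditions, A + B = 4 and r₁A + r₂B = 2.
Since r₁ - r₂ = √28: A = (2 - (4)r₂)/√28 = \frac{\sqrt{7}}{7} + 2, and B = 4 - A = 2 - \frac{\sqrt{7}}{7}.
So g(n) = \left(\frac{\sqrt{7}}{7} + 2\right)\left(\sqrt{7}\right)^n + \left(2 - \frac{\sqrt{7}}{7}\right)\left(- \sqrt{7}\right)^n.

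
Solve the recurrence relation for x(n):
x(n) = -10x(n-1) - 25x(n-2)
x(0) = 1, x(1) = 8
Characteristic equation: x² + 10x + 25 = 0, which is (x - (-5))².
Repeated root r = -5.
General solution: x(n) = (A + Bn)·(-5)^n.
From x(0) = 1: A = 1.
From x(1) = 8: (A + B)·(-5) = 8 ⇒ B = - \frac{13}{5}.
So x(n) = \left(1 - \frac{13 n}{5}\right) \cdot (-5)^n.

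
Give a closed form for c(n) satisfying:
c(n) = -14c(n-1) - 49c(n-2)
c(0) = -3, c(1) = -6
Characteristic equation: x² + 14x + 49 = 0, which is (x - (-7))².
Repeated root r = -7.
General solution: c(n) = (A + Bn)·(-7)^n.
From c(0) = -3: A = -3.
From c(1) = -6: (A + B)·(-7) = -6 ⇒ B = \frac{27}{7}.
So c(n) = \left(\frac{27 n}{7} - 3\right) \cdot (-7)^n.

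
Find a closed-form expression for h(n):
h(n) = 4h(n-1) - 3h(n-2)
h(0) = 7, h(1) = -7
Characteristic equation: x² - 4x + 3 = 0, which factors as (x - (1))(x - (3)) = 0.
Roots r₁ = 1, r₂ = 3 (distinct).
General solution: h(n) = A·(1)^n + B·(3)^n.
From h(0) = 7: A + B = 7.
From h(1) = -7: A + 3B = -7.
Solving: A = 14, B = -7.
So h(n) = 14 - 7 \cdot 3^{n}.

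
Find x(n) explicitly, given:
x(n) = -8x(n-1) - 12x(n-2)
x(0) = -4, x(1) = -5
Characteristic equation: x² + 8x + 12 = 0, which factors as (x - (-6))(x - (-2)) = 0.
Roots r₁ = -6, r₂ = -2 (distinct).
General solution: x(n) = A·(-6)^n + B·(-2)^n.
From x(0) = -4: A + B = -4.
From x(1) = -5: -6A - 2B = -5.
Solving: A = \frac{13}{4}, B = - \frac{29}{4}.
So x(n) = - \frac{29 \left(-2\right)^{n}}{4} + \frac{13 \left(-6\right)^{n}}{4}.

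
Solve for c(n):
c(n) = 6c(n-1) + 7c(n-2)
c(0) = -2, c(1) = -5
Characteristic equation: x² - 6x - 7 = 0, which factors as (x - (-1))(x - (7)) = 0.
Roots r₁ = -1, r₂ = 7 (distinct).
General solution: c(n) = A·(-1)^n + B·(7)^n.
From c(0) = -2: A + B = -2.
From c(1) = -5: -A + 7B = -5.
Solving: A = - \frac{9}{8}, B = - \frac{7}{8}.
So c(n) = - \frac{9 \left(-1\right)^{n}}{8} - \frac{7 \cdot 7^{n}}{8}.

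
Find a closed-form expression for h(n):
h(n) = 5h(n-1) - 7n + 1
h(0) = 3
First-order linear with linear forcing.
Homogeneous solution: h_h(n) = A·(5)^n.
Try particular h_p(n) = pn + q. Substituting:
  pn + q = 5(p(n-1) + q) - 7n + 1.
Matching the n-coefficient: p = 5p - 7 ⇒ p = \frac{7}{4}.
Matching constants: q = -5p + 5q + 1 ⇒ q = \frac{31}{16}.
General: h(n) = A·(5)^n + \frac{7 n}{4} + \frac{31}{16}.
Apply h(0) = 3: A + \frac{31}{16} = 3 ⇒ A = \frac{17}{16}.
So h(n) = \frac{17 \cdot 5^{n}}{16} + \frac{7 n}{4} + \frac{31}{16}.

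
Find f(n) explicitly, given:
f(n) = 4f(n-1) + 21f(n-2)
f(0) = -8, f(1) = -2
Characteristic equation: x² - 4x - 21 = 0, which factors as (x - (7))(x - (-3)) = 0.
Roots r₁ = 7, r₂ = -3 (distinct).
General solution: f(n) = A·(7)^n + B·(-3)^n.
From f(0) = -8: A + B = -8.
From f(1) = -2: 7A - 3B = -2.
Solving: A = - \frac{13}{5}, B = - \frac{27}{5}.
So f(n) = - \frac{27 \left(-3\right)^{n}}{5} - \frac{13 \cdot 7^{n}}{5}.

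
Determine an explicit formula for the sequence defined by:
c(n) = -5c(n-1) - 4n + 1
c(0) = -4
First-order linear with linear forcing.
Homogeneous solution: c_h(n) = A·(-5)^n.
Try particular c_p(n) = pn + q. Substituting:
  pn + q = -5(p(n-1) + q) - 4n + 1.
Matching the n-coefficient: p = -5p - 4 ⇒ p = - \frac{2}{3}.
Matching constants: q = 5p - 5q + 1 ⇒ q = - \frac{7}{18}.
General: c(n) = A·(-5)^n - \frac{2 n}{3} - \frac{7}{18}.
Apply c(0) = -4: A - \frac{7}{18} = -4 ⇒ A = - \frac{65}{18}.
So c(n) = - \frac{65 \left(-5\right)^{n}}{18} - \frac{2 n}{3} - \frac{7}{18}.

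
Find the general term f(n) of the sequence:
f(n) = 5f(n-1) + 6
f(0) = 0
First-order linear non-homogeneous.
Homogeneous solution: f_h(n) = A·(5)^n.
Try constant particular solution f_p = K: K = 5K + 6 ⇒ K = - \frac{3}{2}.
General: f(n) = A·(5)^n - \frac{3}{2}.
Apply f(0) = 0: A - \frac{3}{2} = 0 ⇒ A = \frac{3}{2}.
So f(n) = \frac{3 \cdot 5^{n}}{2} - \frac{3}{2}.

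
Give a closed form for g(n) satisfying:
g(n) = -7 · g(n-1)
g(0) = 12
Pure geometric recurrence with ratio -7.
By induction g(n) = g(0) · (-7)^n = 12 \left(-7\right)^{n}.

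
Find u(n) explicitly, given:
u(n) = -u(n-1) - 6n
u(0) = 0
First-order linear with linear forcing.
Homogeneous solution: u_h(n) = A·(-1)^n.
Try particular u_p(n) = pn + q. Substituting:
  pn + q = -(p(n-1) + q) - 6n.
Matching the n-coefficient: p = -p - 6 ⇒ p = -3.
Matching constants: q = p - q ⇒ q = - \frac{3}{2}.
General: u(n) = A·(-1)^n - 3 n - \frac{3}{2}.
Apply u(0) = 0: A - \frac{3}{2} = 0 ⇒ A = \frac{3}{2}.
So u(n) = \frac{3 \left(-1\right)^{n}}{2} - 3 n - \frac{3}{2}.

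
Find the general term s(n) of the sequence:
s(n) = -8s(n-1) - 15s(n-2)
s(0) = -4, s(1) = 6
Characteristic equation: x² + 8x + 15 = 0, which factors as (x - (-3))(x - (-5)) = 0.
Roots r₁ = -3, r₂ = -5 (distinct).
General solution: s(n) = A·(-3)^n + B·(-5)^n.
From s(0) = -4: A + B = -4.
From s(1) = 6: -3A - 5B = 6.
Solving: A = -7, B = 3.
So s(n) = - 7 \left(-3\right)^{n} + 3 \left(-5\right)^{n}.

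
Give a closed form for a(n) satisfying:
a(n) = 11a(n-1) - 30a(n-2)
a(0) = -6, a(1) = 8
Characteristic equation: x² - 11x + 30 = 0, which factors as (x - (6))(x - (5)) = 0.
Roots r₁ = 6, r₂ = 5 (distinct).
General solution: a(n) = A·(6)^n + B·(5)^n.
From a(0) = -6: A + B = -6.
From a(1) = 8: 6A + 5B = 8.
Solving: A = 38, B = -44.
So a(n) = - 44 \cdot 5^{n} + 38 \cdot 6^{n}.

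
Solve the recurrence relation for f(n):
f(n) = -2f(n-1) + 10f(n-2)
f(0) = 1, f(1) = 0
Characteristic equation: x² + 2x - 10 = 0.
Discriminant Δ = (-2)² + 4·(10) = 44.
Roots r₁,₂ = (-2 ± √44)/2, so r₁ = -1 + \sqrt{11}, r₂ = - \sqrt{11} - 1.
General solution: f(n) = A·r₁^n + B·r₂^n.
From the initial conditions, A + B = 1 and r₁A + r₂B = 0.
Since r₁ - r₂ = √44: A = (0 - (1)r₂)/√44 = \frac{\sqrt{11}}{22} + \frac{1}{2}, and B = 1 - A = \frac{1}{2} - \frac{\sqrt{11}}{22}.
So f(n) = \left(\frac{\sqrt{11}}{22} + \frac{1}{2}\right)\left(-1 + \sqrt{11}\right)^n + \left(\frac{1}{2} - \frac{\sqrt{11}}{22}\right)\left(- \sqrt{11} - 1\right)^n.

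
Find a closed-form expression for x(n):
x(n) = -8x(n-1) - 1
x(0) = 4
First-order linear non-homogeneous.
Homogeneous solution: x_h(n) = A·(-8)^n.
Try constant particular solution x_p = K: K = -8K - 1 ⇒ K = - \frac{1}{9}.
General: x(n) = A·(-8)^n - \frac{1}{9}.
Apply x(0) = 4: A - \frac{1}{9} = 4 ⇒ A = \frac{37}{9}.
So x(n) = \frac{37 \left(-8\right)^{n}}{9} - \frac{1}{9}.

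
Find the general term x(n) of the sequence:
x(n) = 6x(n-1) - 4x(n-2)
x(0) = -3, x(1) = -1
Characteristic equation: x² - 6x + 4 = 0.
Discriminant Δ = (6)² + 4·(-4) = 20.
Roots r₁,₂ = (6 ± √20)/2, so r₁ = \sqrt{5} + 3, r₂ = 3 - \sqrt{5}.
General solution: x(n) = A·r₁^n + B·r₂^n.
From the initial conditions, A + B = -3 and r₁A + r₂B = -1.
Since r₁ - r₂ = √20: A = (-1 - (-3)r₂)/√20 = - \frac{3}{2} + \frac{4 \sqrt{5}}{5}, and B = -3 - A = - \frac{4 \sqrt{5}}{5} - \frac{3}{2}.
So x(n) = \left(- \frac{3}{2} + \frac{4 \sqrt{5}}{5}\right)\left(\sqrt{5} + 3\right)^n + \left(- \frac{4 \sqrt{5}}{5} - \frac{3}{2}\right)\left(3 - \sqrt{5}\right)^n.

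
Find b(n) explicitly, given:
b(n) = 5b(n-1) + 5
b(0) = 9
First-order linear non-homogeneous.
Homogeneous solution: b_h(n) = A·(5)^n.
Try constant particular solution b_p = K: K = 5K + 5 ⇒ K = - \frac{5}{4}.
General: b(n) = A·(5)^n - \frac{5}{4}.
Apply b(0) = 9: A - \frac{5}{4} = 9 ⇒ A = \frac{41}{4}.
So b(n) = \frac{41 \cdot 5^{n}}{4} - \frac{5}{4}.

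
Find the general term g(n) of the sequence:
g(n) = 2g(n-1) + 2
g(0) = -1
First-order linear non-homogeneous.
Homogeneous solution: g_h(n) = A·(2)^n.
Try constant particular solution g_p = K: K = 2K + 2 ⇒ K = -2.
General: g(n) = A·(2)^n - 2.
Apply g(0) = -1: A - 2 = -1 ⇒ A = 1.
So g(n) = 2^{n} - 2.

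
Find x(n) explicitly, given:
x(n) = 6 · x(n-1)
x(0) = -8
Pure geometric recurrence with ratio 6.
By induction x(n) = x(0) · (6)^n = - 8 \cdot 6^{n}.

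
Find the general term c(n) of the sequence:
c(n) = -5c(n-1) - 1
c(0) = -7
First-order linear non-homogeneous.
Homogeneous solution: c_h(n) = A·(-5)^n.
Try constant particular solution c_p = K: K = -5K - 1 ⇒ K = - \frac{1}{6}.
General: c(n) = A·(-5)^n - \frac{1}{6}.
Apply c(0) = -7: A - \frac{1}{6} = -7 ⇒ A = - \frac{41}{6}.
So c(n) = - \frac{41 \left(-5\right)^{n}}{6} - \frac{1}{6}.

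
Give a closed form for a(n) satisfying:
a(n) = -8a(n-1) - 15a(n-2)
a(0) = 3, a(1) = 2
Characteristic equation: x² + 8x + 15 = 0, which factors as (x - (-5))(x - (-3)) = 0.
Roots r₁ = -5, r₂ = -3 (distinct).
General solution: a(n) = A·(-5)^n + B·(-3)^n.
From a(0) = 3: A + B = 3.
From a(1) = 2: -5A - 3B = 2.
Solving: A = - \frac{11}{2}, B = \frac{17}{2}.
So a(n) = \frac{17 \left(-3\right)^{n}}{2} - \frac{11 \left(-5\right)^{n}}{2}.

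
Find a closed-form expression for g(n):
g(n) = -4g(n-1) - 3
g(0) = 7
First-order linear non-homogeneous.
Homogeneous solution: g_h(n) = A·(-4)^n.
Try constant particular solution g_p = K: K = -4K - 3 ⇒ K = - \frac{3}{5}.
General: g(n) = A·(-4)^n - \frac{3}{5}.
Apply g(0) = 7: A - \frac{3}{5} = 7 ⇒ A = \frac{38}{5}.
So g(n) = \frac{38 \left(-4\right)^{n}}{5} - \frac{3}{5}.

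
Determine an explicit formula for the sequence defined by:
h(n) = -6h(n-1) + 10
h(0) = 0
First-order linear non-homogeneous.
Homogeneous solution: h_h(n) = A·(-6)^n.
Try constant particular solution h_p = K: K = -6K + 10 ⇒ K = \frac{10}{7}.
General: h(n) = A·(-6)^n + \frac{10}{7}.
Apply h(0) = 0: A + \frac{10}{7} = 0 ⇒ A = - \frac{10}{7}.
So h(n) = \frac{10}{7} - \frac{10 \left(-6\right)^{n}}{7}.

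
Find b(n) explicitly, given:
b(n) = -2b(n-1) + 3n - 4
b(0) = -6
First-order linear with linear forcing.
Homogeneous solution: b_h(n) = A·(-2)^n.
Try particular b_p(n) = pn + q. Substituting:
  pn + q = -2(p(n-1) + q) + 3n - 4.
Matching the n-coefficient: p = -2p + 3 ⇒ p = 1.
Matching constants: q = 2p - 2q - 4 ⇒ q = - \frac{2}{3}.
General: b(n) = A·(-2)^n + n - \frac{2}{3}.
Apply b(0) = -6: A - \frac{2}{3} = -6 ⇒ A = - \frac{16}{3}.
So b(n) = - \frac{16 \left(-2\right)^{n}}{3} + n - \frac{2}{3}.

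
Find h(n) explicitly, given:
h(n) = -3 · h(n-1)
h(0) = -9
Pure geometric recurrence with ratio -3.
By induction h(n) = h(0) · (-3)^n = - 9 \left(-3\right)^{n}.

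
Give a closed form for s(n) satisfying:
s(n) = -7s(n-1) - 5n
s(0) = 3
First-order linear with linear forcing.
Homogeneous solution: s_h(n) = A·(-7)^n.
Try particular s_p(n) = pn + q. Substituting:
  pn + q = -7(p(n-1) + q) - 5n.
Matching the n-coefficient: p = -7p - 5 ⇒ p = - \frac{5}{8}.
Matching constants: q = 7p - 7q ⇒ q = - \frac{35}{64}.
General: s(n) = A·(-7)^n - \frac{5 n}{8} - \frac{35}{64}.
Apply s(0) = 3: A - \frac{35}{64} = 3 ⇒ A = \frac{227}{64}.
So s(n) = \frac{227 \left(-7\right)^{n}}{64} - \frac{5 n}{8} - \frac{35}{64}.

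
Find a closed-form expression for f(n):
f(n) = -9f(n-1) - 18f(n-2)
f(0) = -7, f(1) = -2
Characteristic equation: x² + 9x + 18 = 0, which factors as (x - (-6))(x - (-3)) = 0.
Roots r₁ = -6, r₂ = -3 (distinct).
General solution: f(n) = A·(-6)^n + B·(-3)^n.
From f(0) = -7: A + B = -7.
From f(1) = -2: -6A - 3B = -2.
Solving: A = \frac{23}{3}, B = - \frac{44}{3}.
So f(n) = - \frac{44 \left(-3\right)^{n}}{3} + \frac{23 \left(-6\right)^{n}}{3}.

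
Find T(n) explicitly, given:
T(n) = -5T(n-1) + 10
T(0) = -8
First-order linear non-homogeneous.
Homogeneous solution: T_h(n) = A·(-5)^n.
Try constant particular solution T_p = K: K = -5K + 10 ⇒ K = \frac{5}{3}.
General: T(n) = A·(-5)^n + \frac{5}{3}.
Apply T(0) = -8: A + \frac{5}{3} = -8 ⇒ A = - \frac{29}{3}.
So T(n) = \frac{5}{3} - \frac{29 \left(-5\right)^{n}}{3}.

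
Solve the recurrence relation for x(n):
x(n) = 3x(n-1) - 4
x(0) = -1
First-order linear non-homogeneous.
Homogeneous solution: x_h(n) = A·(3)^n.
Try constant particular solution x_p = K: K = 3K - 4 ⇒ K = 2.
General: x(n) = A·(3)^n + 2.
Apply x(0) = -1: A + 2 = -1 ⇒ A = -3.
So x(n) = 2 - 3 \cdot 3^{n}.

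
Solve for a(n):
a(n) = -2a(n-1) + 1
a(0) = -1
First-order linear non-homogeneous.
Homogeneous solution: a_h(n) = A·(-2)^n.
Try constant particular solution a_p = K: K = -2K + 1 ⇒ K = \frac{1}{3}.
General: a(n) = A·(-2)^n + \frac{1}{3}.
Apply a(0) = -1: A + \frac{1}{3} = -1 ⇒ A = - \frac{4}{3}.
So a(n) = \frac{1}{3} - \frac{4 \left(-2\right)^{n}}{3}.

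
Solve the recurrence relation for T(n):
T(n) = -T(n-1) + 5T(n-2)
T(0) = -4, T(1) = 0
Characteristic equation: x² + x - 5 = 0.
Discriminant Δ = (-1)² + 4·(5) = 21.
Roots r₁,₂ = (-1 ± √21)/2, so r₁ = - \frac{1}{2} + \frac{\sqrt{21}}{2}, r₂ = - \frac{\sqrt{21}}{2} - \frac{1}{2}.
General solution: T(n) = A·r₁^n + B·r₂^n.
From the initial conditions, A + B = -4 and r₁A + r₂B = 0.
Since r₁ - r₂ = √21: A = (0 - (-4)r₂)/√21 = -2 - \frac{2 \sqrt{21}}{21}, and B = -4 - A = -2 + \frac{2 \sqrt{21}}{21}.
So T(n) = \left(-2 - \frac{2 \sqrt{21}}{21}\right)\left(- \frac{1}{2} + \frac{\sqrt{21}}{2}\right)^n + \left(-2 + \frac{2 \sqrt{21}}{21}\right)\left(- \frac{\sqrt{21}}{2} - \frac{1}{2}\right)^n.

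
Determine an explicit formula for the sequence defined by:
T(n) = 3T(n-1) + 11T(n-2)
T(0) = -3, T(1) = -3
Characteristic equation: x² - 3x - 11 = 0.
Discriminant Δ = (3)² + 4·(11) = 53.
Roots r₁,₂ = (3 ± √53)/2, so r₁ = \frac{3}{2} + \frac{\sqrt{53}}{2}, r₂ = \frac{3}{2} - \frac{\sqrt{53}}{2}.
General solution: T(n) = A·r₁^n + B·r₂^n.
From the initial conditions, A + B = -3 and r₁A + r₂B = -3.
Since r₁ - r₂ = √53: A = (-3 - (-3)r₂)/√53 = - \frac{3}{2} + \frac{3 \sqrt{53}}{106}, and B = -3 - A = - \frac{3}{2} - \frac{3 \sqrt{53}}{106}.
So T(n) = \left(- \frac{3}{2} + \frac{3 \sqrt{53}}{106}\right)\left(\frac{3}{2} + \frac{\sqrt{53}}{2}\right)^n + \left(- \frac{3}{2} - \frac{3 \sqrt{53}}{106}\right)\left(\frac{3}{2} - \frac{\sqrt{53}}{2}\right)^n.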